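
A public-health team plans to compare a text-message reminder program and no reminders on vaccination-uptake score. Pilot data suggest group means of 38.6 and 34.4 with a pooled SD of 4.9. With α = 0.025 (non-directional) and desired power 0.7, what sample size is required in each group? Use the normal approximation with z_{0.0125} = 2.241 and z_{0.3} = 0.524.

Cohen's d = |M₁ − M₂| / SD_pooled = |38.6 − 34.4| / 4.9 = 4.2 / 4.9 = 0.857.
For two independent groups with equal n: n = 2·((z_{α/2} + z_β) / d)².
z_{α/2} + z_β = 2.241 + 0.524 = 2.765.
n = 2 × (2.765 / 0.857)² = 2 × 3.226² = 2 × 10.41 = 20.8.
Round up to the next whole participant.

n = 21 per group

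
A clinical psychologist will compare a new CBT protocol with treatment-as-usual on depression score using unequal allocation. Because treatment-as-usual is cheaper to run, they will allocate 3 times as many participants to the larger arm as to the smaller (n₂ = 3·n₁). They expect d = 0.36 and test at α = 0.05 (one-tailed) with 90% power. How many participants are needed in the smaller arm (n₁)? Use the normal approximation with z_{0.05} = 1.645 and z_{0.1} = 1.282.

With allocation ratio k = n₂/n₁ = 3, Var(x̄₁−x̄₂) = σ²(1/n₁ + 1/(k·n₁)) = σ²·(k+1)/(k·n₁).
So n₁ = (1 + 1/k)·((z_{α} + z_β)/d)² = 1.333 × (2.927/0.36)².
n₁ = 1.333 × 66.11 = 88.1.
Round up: n₁ = 89, giving n₂ = 3 × 89 = 267.

n₁ = 89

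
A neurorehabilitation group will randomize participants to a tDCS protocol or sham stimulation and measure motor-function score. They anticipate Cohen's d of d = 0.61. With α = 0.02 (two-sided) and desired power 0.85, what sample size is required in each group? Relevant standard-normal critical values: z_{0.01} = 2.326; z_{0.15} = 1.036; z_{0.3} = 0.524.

For two independent groups with equal n: n = 2·((z_{α/2} + z_β) / d)².
z_{α/2} + z_β = 2.326 + 1.036 = 3.362.
n = 2 × (3.362 / 0.61)² = 2 × 5.511² = 2 × 30.38 = 60.8.
Round up to the next whole participant.

n = 61 per group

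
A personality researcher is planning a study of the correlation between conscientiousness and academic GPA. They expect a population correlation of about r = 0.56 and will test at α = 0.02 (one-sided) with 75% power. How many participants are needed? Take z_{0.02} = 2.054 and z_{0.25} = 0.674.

Fisher's z: C = ½·ln((1+r)/(1−r)) = ½·ln(3.5455) = 0.6328.
n = ((z_{α} + z_β)/C)² + 3.
(2.054 + 0.674) / 0.6328 = 2.728 / 0.6328 = 4.311.
n = 4.311² + 3 = 18.58 + 3 = 21.6.
Round up.

n = 22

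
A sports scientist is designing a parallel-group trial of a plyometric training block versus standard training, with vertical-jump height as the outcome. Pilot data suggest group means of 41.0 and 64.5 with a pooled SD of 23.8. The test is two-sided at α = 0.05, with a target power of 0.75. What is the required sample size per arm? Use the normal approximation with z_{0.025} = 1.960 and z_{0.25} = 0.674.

Cohen's d = |M₁ − M₂| / SD_pooled = |41.0 − 64.5| / 23.8 = 23.5 / 23.8 = 0.987.
For two independent groups with equal n: n = 2·((z_{α/2} + z_β) / d)².
z_{α/2} + z_β = 1.960 + 0.674 = 2.634.
n = 2 × (2.634 / 0.987)² = 2 × 2.669² = 2 × 7.12 = 14.2.
Round up to the next whole participant.

n = 15 per group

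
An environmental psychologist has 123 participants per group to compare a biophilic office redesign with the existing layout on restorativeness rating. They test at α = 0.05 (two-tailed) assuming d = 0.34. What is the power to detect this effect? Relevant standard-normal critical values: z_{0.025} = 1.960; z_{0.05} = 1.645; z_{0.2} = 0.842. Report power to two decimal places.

power ≈ 0.76

For two equal groups, power = Φ(d·√(n/2) − z_{α/2}).
d·√(n/2) = 0.34 × √(123/2) = 0.34 × 7.842 = 2.666.
z_β = 2.666 − 1.960 = 0.706.
Power = Φ(0.706) = 0.760.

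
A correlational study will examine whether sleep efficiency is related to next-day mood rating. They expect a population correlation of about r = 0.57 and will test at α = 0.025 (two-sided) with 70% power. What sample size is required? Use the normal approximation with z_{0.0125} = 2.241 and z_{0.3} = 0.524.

n = 22

Fisher's z: C = ½·ln((1+r)/(1−r)) = ½·ln(3.6512) = 0.6475.
n = ((z_{α/2} + z_β)/C)² + 3.
(2.241 + 0.524) / 0.6475 = 2.765 / 0.6475 = 4.270.
n = 4.270² + 3 = 18.24 + 3 = 21.2.
Round up.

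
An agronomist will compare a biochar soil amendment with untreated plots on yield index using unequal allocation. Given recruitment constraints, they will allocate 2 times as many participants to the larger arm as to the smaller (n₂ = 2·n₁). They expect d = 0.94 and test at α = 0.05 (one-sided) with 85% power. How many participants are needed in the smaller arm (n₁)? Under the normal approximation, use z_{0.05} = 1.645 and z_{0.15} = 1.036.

With allocation ratio k = n₂/n₁ = 2, Var(x̄₁−x̄₂) = σ²(1/n₁ + 1/(k·n₁)) = σ²·(k+1)/(k·n₁).
So n₁ = (1 + 1/k)·((z_{α} + z_β)/d)² = 1.500 × (2.681/0.94)².
n₁ = 1.500 × 8.13 = 12.2.
Round up: n₁ = 13, giving n₂ = 2 × 13 = 26.

n₁ = 13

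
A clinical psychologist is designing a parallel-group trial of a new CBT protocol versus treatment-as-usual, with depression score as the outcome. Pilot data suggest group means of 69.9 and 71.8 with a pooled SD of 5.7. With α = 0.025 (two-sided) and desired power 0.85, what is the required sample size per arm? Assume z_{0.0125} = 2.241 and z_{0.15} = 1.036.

Cohen's d = |M₁ − M₂| / SD_pooled = |69.9 − 71.8| / 5.7 = 1.9 / 5.7 = 0.333.
For two independent groups with equal n: n = 2·((z_{α/2} + z_β) / d)².
z_{α/2} + z_β = 2.241 + 1.036 = 3.277.
n = 2 × (3.277 / 0.333)² = 2 × 9.841² = 2 × 96.84 = 193.7.
Round up to the next whole participant.

n = 194 per group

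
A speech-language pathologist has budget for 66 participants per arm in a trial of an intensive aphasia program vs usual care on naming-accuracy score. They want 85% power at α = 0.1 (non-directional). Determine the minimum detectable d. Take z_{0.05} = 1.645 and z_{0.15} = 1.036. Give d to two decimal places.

For two independent groups of n = 66 each: d_min = (z_{α/2} + z_β)·√(2/n).
z-sum = 1.645 + 1.036 = 2.681.
d_min = 2.681 × √(2/66) = 2.681 × 0.1741 = 0.467.

d_min ≈ 0.47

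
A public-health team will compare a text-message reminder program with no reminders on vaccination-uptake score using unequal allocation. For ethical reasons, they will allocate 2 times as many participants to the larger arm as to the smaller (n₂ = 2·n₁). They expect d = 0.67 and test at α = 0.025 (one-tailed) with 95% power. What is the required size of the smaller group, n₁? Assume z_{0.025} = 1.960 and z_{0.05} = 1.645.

n₁ = 44

With allocation ratio k = n₂/n₁ = 2, Var(x̄₁−x̄₂) = σ²(1/n₁ + 1/(k·n₁)) = σ²·(k+1)/(k·n₁).
So n₁ = (1 + 1/k)·((z_{α} + z_β)/d)² = 1.500 × (3.605/0.67)².
n₁ = 1.500 × 28.95 = 43.4.
Round up: n₁ = 44, giving n₂ = 2 × 44 = 88.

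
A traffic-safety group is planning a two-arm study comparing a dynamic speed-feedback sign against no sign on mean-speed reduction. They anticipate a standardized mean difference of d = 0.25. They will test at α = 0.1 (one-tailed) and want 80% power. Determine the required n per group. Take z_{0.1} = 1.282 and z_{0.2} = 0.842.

n = 145 per group

For two independent groups with equal n: n = 2·((z_{α} + z_β) / d)².
z_{α} + z_β = 1.282 + 0.842 = 2.124.
n = 2 × (2.124 / 0.25)² = 2 × 8.496² = 2 × 72.18 = 144.4.
Round up to the next whole participant.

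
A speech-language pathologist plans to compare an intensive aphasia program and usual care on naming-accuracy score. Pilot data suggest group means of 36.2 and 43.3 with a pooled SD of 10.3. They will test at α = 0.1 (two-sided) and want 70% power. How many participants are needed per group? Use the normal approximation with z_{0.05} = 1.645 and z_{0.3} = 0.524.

Cohen's d = |M₁ − M₂| / SD_pooled = |36.2 − 43.3| / 10.3 = 7.1 / 10.3 = 0.689.
For two independent groups with equal n: n = 2·((z_{α/2} + z_β) / d)².
z_{α/2} + z_β = 1.645 + 0.524 = 2.169.
n = 2 × (2.169 / 0.689)² = 2 × 3.148² = 2 × 9.91 = 19.8.
Round up to the next whole participant.

n = 20 per group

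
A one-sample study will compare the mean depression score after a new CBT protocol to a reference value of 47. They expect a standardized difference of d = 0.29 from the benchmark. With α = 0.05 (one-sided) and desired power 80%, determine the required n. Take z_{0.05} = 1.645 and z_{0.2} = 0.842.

n = 74

For a one-sample test: n = ((z_{α} + z_β) / d)².
z_{α} + z_β = 1.645 + 0.842 = 2.487.
n = (2.487 / 0.29)² = 8.576² = 73.55.
Round up.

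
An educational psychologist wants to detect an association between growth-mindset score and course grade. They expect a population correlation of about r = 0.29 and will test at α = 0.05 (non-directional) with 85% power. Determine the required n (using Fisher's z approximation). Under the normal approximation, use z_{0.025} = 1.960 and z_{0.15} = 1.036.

n = 104

Fisher's z: C = ½·ln((1+r)/(1−r)) = ½·ln(1.8169) = 0.2986.
n = ((z_{α/2} + z_β)/C)² + 3.
(1.960 + 1.036) / 0.2986 = 2.996 / 0.2986 = 10.033.
n = 10.033² + 3 = 100.67 + 3 = 103.7.
Round up.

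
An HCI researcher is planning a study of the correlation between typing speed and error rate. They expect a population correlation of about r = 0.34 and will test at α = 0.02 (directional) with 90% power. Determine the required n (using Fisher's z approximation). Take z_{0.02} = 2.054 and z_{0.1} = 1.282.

Fisher's z: C = ½·ln((1+r)/(1−r)) = ½·ln(2.0303) = 0.3541.
n = ((z_{α} + z_β)/C)² + 3.
(2.054 + 1.282) / 0.3541 = 3.336 / 0.3541 = 9.421.
n = 9.421² + 3 = 88.76 + 3 = 91.8.
Round up.

n = 92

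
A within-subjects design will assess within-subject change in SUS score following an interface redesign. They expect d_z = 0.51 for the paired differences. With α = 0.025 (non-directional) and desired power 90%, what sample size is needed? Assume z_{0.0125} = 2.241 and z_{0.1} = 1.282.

n = 48 pairs

For a paired (one-sample on differences) test: n = ((z_{α/2} + z_β) / d)².
z_{α/2} + z_β = 2.241 + 1.282 = 3.523.
n = (3.523 / 0.51)² = 6.908² = 47.72.
Round up.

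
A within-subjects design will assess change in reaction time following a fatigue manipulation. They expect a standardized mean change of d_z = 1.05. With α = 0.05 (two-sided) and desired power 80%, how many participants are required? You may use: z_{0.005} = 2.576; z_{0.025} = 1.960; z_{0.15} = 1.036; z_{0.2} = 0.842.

n = 8 pairs

For a paired (one-sample on differences) test: n = ((z_{α/2} + z_β) / d)².
z_{α/2} + z_β = 1.960 + 0.842 = 2.802.
n = (2.802 / 1.05)² = 2.669² = 7.12.
Round up.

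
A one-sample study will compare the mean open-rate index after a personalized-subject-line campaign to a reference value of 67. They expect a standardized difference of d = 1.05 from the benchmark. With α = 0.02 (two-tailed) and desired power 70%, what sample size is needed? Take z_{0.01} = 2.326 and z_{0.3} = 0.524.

For a one-sample test: n = ((z_{α/2} + z_β) / d)².
z_{α/2} + z_β = 2.326 + 0.524 = 2.850.
n = (2.850 / 1.05)² = 2.714² = 7.37.
Round up.

n = 8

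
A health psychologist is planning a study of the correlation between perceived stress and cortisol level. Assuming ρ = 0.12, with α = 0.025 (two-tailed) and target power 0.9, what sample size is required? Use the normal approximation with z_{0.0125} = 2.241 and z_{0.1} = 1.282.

Fisher's z: C = ½·ln((1+r)/(1−r)) = ½·ln(1.2727) = 0.1206.
n = ((z_{α/2} + z_β)/C)² + 3.
(2.241 + 1.282) / 0.1206 = 3.523 / 0.1206 = 29.212.
n = 29.212² + 3 = 853.36 + 3 = 856.4.
Round up.

n = 857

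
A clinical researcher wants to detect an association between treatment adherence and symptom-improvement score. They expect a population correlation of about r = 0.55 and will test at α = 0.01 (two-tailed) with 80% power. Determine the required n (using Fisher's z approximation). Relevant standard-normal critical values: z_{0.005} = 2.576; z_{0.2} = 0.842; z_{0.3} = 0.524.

n = 34

Fisher's z: C = ½·ln((1+r)/(1−r)) = ½·ln(3.4444) = 0.6184.
n = ((z_{α/2} + z_β)/C)² + 3.
(2.576 + 0.842) / 0.6184 = 3.418 / 0.6184 = 5.527.
n = 5.527² + 3 = 30.55 + 3 = 33.5.
Round up.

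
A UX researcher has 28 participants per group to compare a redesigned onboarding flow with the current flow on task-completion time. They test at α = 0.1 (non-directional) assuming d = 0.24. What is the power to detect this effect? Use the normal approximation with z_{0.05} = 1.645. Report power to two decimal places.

power ≈ 0.23

For two equal groups, power = Φ(d·√(n/2) − z_{α/2}).
d·√(n/2) = 0.24 × √(28/2) = 0.24 × 3.742 = 0.898.
z_β = 0.898 − 1.645 = -0.747.
Power = Φ(-0.747) = 0.228.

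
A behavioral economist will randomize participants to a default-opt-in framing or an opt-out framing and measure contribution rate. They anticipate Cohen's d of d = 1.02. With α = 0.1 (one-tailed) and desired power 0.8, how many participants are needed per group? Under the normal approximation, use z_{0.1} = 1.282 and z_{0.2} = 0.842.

For two independent groups with equal n: n = 2·((z_{α} + z_β) / d)².
z_{α} + z_β = 1.282 + 0.842 = 2.124.
n = 2 × (2.124 / 1.02)² = 2 × 2.082² = 2 × 4.34 = 8.7.
Round up to the next whole participant.

n = 9 per group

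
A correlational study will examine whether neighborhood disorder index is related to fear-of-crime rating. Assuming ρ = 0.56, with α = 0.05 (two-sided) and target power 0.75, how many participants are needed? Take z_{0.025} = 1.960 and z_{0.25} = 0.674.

Fisher's z: C = ½·ln((1+r)/(1−r)) = ½·ln(3.5455) = 0.6328.
n = ((z_{α/2} + z_β)/C)² + 3.
(1.960 + 0.674) / 0.6328 = 2.634 / 0.6328 = 4.162.
n = 4.162² + 3 = 17.33 + 3 = 20.3.
Round up.

n = 21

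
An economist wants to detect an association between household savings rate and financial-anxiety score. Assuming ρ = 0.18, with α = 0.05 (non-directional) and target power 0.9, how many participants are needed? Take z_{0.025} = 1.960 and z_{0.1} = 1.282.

Fisher's z: C = ½·ln((1+r)/(1−r)) = ½·ln(1.4390) = 0.1820.
n = ((z_{α/2} + z_β)/C)² + 3.
(1.960 + 1.282) / 0.1820 = 3.242 / 0.1820 = 17.813.
n = 17.813² + 3 = 317.31 + 3 = 320.3.
Round up.

n = 321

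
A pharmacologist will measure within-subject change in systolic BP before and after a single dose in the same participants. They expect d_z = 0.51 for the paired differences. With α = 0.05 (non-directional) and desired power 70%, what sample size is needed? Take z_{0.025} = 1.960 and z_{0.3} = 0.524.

n = 24 pairs

For a paired (one-sample on differences) test: n = ((z_{α/2} + z_β) / d)².
z_{α/2} + z_β = 1.960 + 0.524 = 2.484.
n = (2.484 / 0.51)² = 4.871² = 23.72.
Round up.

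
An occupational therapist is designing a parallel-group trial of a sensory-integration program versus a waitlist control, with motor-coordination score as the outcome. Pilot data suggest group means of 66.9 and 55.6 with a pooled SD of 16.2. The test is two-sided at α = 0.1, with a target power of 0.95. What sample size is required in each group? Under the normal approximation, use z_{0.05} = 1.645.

n = 45 per group

Cohen's d = |M₁ − M₂| / SD_pooled = |66.9 − 55.6| / 16.2 = 11.3 / 16.2 = 0.698.
For two independent groups with equal n: n = 2·((z_{α/2} + z_β) / d)².
z_{α/2} + z_β = 1.645 + 1.645 = 3.290.
n = 2 × (3.290 / 0.698)² = 2 × 4.713² = 2 × 22.22 = 44.4.
Round up to the next whole participant.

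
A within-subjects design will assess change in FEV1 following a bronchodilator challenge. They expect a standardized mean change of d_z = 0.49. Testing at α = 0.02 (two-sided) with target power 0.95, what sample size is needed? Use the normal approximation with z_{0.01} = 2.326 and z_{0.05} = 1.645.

For a paired (one-sample on differences) test: n = ((z_{α/2} + z_β) / d)².
z_{α/2} + z_β = 2.326 + 1.645 = 3.971.
n = (3.971 / 0.49)² = 8.104² = 65.68.
Round up.

n = 66 pairs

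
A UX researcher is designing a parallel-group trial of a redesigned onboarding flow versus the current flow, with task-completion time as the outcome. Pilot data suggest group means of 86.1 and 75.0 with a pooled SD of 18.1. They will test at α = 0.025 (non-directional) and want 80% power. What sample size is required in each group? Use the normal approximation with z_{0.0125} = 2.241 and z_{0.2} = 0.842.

Cohen's d = |M₁ − M₂| / SD_pooled = |86.1 − 75.0| / 18.1 = 11.1 / 18.1 = 0.613.
For two independent groups with equal n: n = 2·((z_{α/2} + z_β) / d)².
z_{α/2} + z_β = 2.241 + 0.842 = 3.083.
n = 2 × (3.083 / 0.613)² = 2 × 5.029² = 2 × 25.29 = 50.6.
Round up to the next whole participant.

n = 51 per group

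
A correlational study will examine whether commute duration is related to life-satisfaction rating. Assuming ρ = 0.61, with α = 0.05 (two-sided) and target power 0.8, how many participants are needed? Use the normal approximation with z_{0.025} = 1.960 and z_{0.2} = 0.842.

n = 19

Fisher's z: C = ½·ln((1+r)/(1−r)) = ½·ln(4.1282) = 0.7089.
n = ((z_{α/2} + z_β)/C)² + 3.
(1.960 + 0.842) / 0.7089 = 2.802 / 0.7089 = 3.953.
n = 3.953² + 3 = 15.62 + 3 = 18.6.
Round up.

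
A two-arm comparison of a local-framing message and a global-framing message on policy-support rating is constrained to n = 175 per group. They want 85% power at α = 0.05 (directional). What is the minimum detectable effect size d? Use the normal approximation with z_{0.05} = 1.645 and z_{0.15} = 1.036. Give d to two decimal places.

d_min ≈ 0.29

For two independent groups of n = 175 each: d_min = (z_{α} + z_β)·√(2/n).
z-sum = 1.645 + 1.036 = 2.681.
d_min = 2.681 × √(2/175) = 2.681 × 0.1069 = 0.287.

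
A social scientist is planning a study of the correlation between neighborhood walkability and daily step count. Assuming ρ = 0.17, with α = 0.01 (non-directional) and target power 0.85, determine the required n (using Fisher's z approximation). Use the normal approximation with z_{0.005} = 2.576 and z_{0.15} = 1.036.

Fisher's z: C = ½·ln((1+r)/(1−r)) = ½·ln(1.4096) = 0.1717.
n = ((z_{α/2} + z_β)/C)² + 3.
(2.576 + 1.036) / 0.1717 = 3.612 / 0.1717 = 21.037.
n = 21.037² + 3 = 442.54 + 3 = 445.5.
Round up.

n = 446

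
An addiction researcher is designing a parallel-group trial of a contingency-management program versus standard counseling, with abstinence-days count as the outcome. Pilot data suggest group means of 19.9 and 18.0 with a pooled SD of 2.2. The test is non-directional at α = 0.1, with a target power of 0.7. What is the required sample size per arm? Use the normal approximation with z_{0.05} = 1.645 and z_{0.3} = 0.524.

Cohen's d = |M₁ − M₂| / SD_pooled = |19.9 − 18.0| / 2.2 = 1.9 / 2.2 = 0.864.
For two independent groups with equal n: n = 2·((z_{α/2} + z_β) / d)².
z_{α/2} + z_β = 1.645 + 0.524 = 2.169.
n = 2 × (2.169 / 0.864)² = 2 × 2.510² = 2 × 6.30 = 12.6.
Round up to the next whole participant.

n = 13 per group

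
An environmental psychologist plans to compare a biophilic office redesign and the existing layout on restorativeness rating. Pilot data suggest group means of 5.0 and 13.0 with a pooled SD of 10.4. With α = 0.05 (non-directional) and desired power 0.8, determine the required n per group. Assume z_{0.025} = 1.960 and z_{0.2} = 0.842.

n = 27 per group

Cohen's d = |M₁ − M₂| / SD_pooled = |5.0 − 13.0| / 10.4 = 8.0 / 10.4 = 0.769.
For two independent groups with equal n: n = 2·((z_{α/2} + z_β) / d)².
z_{α/2} + z_β = 1.960 + 0.842 = 2.802.
n = 2 × (2.802 / 0.769)² = 2 × 3.644² = 2 × 13.28 = 26.6.
Round up to the next whole participant.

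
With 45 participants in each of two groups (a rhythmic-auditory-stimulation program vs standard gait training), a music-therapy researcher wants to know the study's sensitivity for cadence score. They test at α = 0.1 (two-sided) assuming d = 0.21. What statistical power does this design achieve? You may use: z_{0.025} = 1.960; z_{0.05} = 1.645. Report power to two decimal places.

power ≈ 0.26

For two equal groups, power = Φ(d·√(n/2) − z_{α/2}).
d·√(n/2) = 0.21 × √(45/2) = 0.21 × 4.743 = 0.996.
z_β = 0.996 − 1.645 = -0.649.
Power = Φ(-0.649) = 0.258.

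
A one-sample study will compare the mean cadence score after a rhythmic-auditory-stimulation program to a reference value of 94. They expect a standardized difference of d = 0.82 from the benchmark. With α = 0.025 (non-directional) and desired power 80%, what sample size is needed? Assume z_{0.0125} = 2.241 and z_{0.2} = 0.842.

For a one-sample test: n = ((z_{α/2} + z_β) / d)².
z_{α/2} + z_β = 2.241 + 0.842 = 3.083.
n = (3.083 / 0.82)² = 3.760² = 14.14.
Round up.

n = 15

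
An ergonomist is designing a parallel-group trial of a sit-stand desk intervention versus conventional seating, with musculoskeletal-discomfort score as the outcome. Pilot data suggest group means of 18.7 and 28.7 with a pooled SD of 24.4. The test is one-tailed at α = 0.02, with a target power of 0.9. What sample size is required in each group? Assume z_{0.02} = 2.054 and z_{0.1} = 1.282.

Cohen's d = |M₁ − M₂| / SD_pooled = |18.7 − 28.7| / 24.4 = 10.0 / 24.4 = 0.410.
For two independent groups with equal n: n = 2·((z_{α} + z_β) / d)².
z_{α} + z_β = 2.054 + 1.282 = 3.336.
n = 2 × (3.336 / 0.410)² = 2 × 8.137² = 2 × 66.20 = 132.4.
Round up to the next whole participant.

n = 133 per group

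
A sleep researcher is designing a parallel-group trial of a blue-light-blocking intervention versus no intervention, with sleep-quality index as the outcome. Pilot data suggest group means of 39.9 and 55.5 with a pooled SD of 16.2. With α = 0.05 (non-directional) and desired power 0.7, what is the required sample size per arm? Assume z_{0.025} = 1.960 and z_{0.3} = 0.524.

Cohen's d = |M₁ − M₂| / SD_pooled = |39.9 − 55.5| / 16.2 = 15.6 / 16.2 = 0.963.
For two independent groups with equal n: n = 2·((z_{α/2} + z_β) / d)².
z_{α/2} + z_β = 1.960 + 0.524 = 2.484.
n = 2 × (2.484 / 0.963)² = 2 × 2.579² = 2 × 6.65 = 13.3.
Round up to the next whole participant.

n = 14 per group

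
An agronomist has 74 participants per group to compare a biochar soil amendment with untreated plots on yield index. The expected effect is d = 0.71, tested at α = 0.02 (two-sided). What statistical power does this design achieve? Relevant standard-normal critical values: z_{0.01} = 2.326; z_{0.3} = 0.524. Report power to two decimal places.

For two equal groups, power = Φ(d·√(n/2) − z_{α/2}).
d·√(n/2) = 0.71 × √(74/2) = 0.71 × 6.083 = 4.319.
z_β = 4.319 − 2.326 = 1.993.
Power = Φ(1.993) = 0.977.

power ≈ 0.98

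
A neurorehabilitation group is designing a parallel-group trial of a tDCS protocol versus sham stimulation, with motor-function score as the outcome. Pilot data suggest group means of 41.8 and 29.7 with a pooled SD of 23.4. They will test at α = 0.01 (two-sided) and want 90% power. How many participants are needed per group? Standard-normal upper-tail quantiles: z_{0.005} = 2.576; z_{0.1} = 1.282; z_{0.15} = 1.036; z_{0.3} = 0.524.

Cohen's d = |M₁ − M₂| / SD_pooled = |41.8 − 29.7| / 23.4 = 12.1 / 23.4 = 0.517.
For two independent groups with equal n: n = 2·((z_{α/2} + z_β) / d)².
z_{α/2} + z_β = 2.576 + 1.282 = 3.858.
n = 2 × (3.858 / 0.517)² = 2 × 7.462² = 2 × 55.69 = 111.4.
Round up to the next whole participant.

n = 112 per group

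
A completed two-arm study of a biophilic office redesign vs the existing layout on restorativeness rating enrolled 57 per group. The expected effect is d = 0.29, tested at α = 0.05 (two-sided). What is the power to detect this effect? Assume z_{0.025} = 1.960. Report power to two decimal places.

power ≈ 0.34

For two equal groups, power = Φ(d·√(n/2) − z_{α/2}).
d·√(n/2) = 0.29 × √(57/2) = 0.29 × 5.339 = 1.548.
z_β = 1.548 − 1.960 = -0.412.
Power = Φ(-0.412) = 0.340.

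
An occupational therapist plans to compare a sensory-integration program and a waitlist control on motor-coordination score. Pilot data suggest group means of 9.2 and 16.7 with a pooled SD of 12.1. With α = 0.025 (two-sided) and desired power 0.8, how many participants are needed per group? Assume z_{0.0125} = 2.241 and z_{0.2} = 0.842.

n = 50 per group

Cohen's d = |M₁ − M₂| / SD_pooled = |9.2 − 16.7| / 12.1 = 7.5 / 12.1 = 0.620.
For two independent groups with equal n: n = 2·((z_{α/2} + z_β) / d)².
z_{α/2} + z_β = 2.241 + 0.842 = 3.083.
n = 2 × (3.083 / 0.620)² = 2 × 4.973² = 2 × 24.73 = 49.5.
Round up to the next whole participant.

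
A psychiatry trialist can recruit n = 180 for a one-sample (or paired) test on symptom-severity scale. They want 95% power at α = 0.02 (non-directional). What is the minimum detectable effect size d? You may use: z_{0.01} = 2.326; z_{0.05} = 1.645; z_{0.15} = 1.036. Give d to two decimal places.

d_min ≈ 0.30

For a single sample (or paired design) of n = 180: d_min = (z_{α/2} + z_β)/√n.
z-sum = 2.326 + 1.645 = 3.971.
d_min = 3.971 / √180 = 3.971 / 13.416 = 0.296.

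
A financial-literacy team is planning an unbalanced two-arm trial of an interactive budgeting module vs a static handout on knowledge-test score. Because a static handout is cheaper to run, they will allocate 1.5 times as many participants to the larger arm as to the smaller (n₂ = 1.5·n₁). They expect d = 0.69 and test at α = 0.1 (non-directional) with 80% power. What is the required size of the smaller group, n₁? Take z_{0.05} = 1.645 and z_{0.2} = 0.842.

With allocation ratio k = n₂/n₁ = 1.5, Var(x̄₁−x̄₂) = σ²(1/n₁ + 1/(k·n₁)) = σ²·(k+1)/(k·n₁).
So n₁ = (1 + 1/k)·((z_{α/2} + z_β)/d)² = 1.667 × (2.487/0.69)².
n₁ = 1.667 × 12.99 = 21.7.
Round up: n₁ = 22, giving n₂ = 1.5 × 22 = 33.

n₁ = 22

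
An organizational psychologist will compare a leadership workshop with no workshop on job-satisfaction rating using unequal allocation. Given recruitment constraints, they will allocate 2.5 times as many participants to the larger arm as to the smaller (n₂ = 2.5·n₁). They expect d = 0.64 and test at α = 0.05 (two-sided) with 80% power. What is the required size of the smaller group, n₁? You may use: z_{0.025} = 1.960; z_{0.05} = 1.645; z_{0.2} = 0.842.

n₁ = 27

With allocation ratio k = n₂/n₁ = 2.5, Var(x̄₁−x̄₂) = σ²(1/n₁ + 1/(k·n₁)) = σ²·(k+1)/(k·n₁).
So n₁ = (1 + 1/k)·((z_{α/2} + z_β)/d)² = 1.400 × (2.802/0.64)².
n₁ = 1.400 × 19.17 = 26.8.
Round up: n₁ = 27, giving n₂ = ⌈2.5 × 27⌉ = ⌈67.5⌉ = 68.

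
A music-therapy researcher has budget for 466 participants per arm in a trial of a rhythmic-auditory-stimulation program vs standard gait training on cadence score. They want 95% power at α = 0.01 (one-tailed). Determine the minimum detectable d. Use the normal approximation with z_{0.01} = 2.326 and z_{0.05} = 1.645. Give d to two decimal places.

d_min ≈ 0.26

For two independent groups of n = 466 each: d_min = (z_{α} + z_β)·√(2/n).
z-sum = 2.326 + 1.645 = 3.971.
d_min = 3.971 × √(2/466) = 3.971 × 0.0655 = 0.260.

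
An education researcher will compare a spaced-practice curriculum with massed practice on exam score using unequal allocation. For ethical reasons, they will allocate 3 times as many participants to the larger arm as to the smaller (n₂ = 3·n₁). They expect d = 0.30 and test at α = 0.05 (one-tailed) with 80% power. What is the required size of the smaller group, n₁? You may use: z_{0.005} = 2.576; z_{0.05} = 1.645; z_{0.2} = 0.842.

n₁ = 92

With allocation ratio k = n₂/n₁ = 3, Var(x̄₁−x̄₂) = σ²(1/n₁ + 1/(k·n₁)) = σ²·(k+1)/(k·n₁).
So n₁ = (1 + 1/k)·((z_{α} + z_β)/d)² = 1.333 × (2.487/0.30)².
n₁ = 1.333 × 68.72 = 91.6.
Round up: n₁ = 92, giving n₂ = 3 × 92 = 276.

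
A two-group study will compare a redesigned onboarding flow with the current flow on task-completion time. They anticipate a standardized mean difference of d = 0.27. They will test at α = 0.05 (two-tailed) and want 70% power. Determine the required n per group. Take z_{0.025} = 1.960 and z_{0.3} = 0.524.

For two independent groups with equal n: n = 2·((z_{α/2} + z_β) / d)².
z_{α/2} + z_β = 1.960 + 0.524 = 2.484.
n = 2 × (2.484 / 0.27)² = 2 × 9.200² = 2 × 84.64 = 169.3.
Round up to the next whole participant.

n = 170 per group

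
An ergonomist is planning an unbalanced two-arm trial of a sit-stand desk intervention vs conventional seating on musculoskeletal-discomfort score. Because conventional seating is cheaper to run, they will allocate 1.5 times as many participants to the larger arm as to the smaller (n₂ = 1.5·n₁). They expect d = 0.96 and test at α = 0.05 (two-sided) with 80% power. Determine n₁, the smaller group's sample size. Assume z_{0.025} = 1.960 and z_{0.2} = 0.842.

With allocation ratio k = n₂/n₁ = 1.5, Var(x̄₁−x̄₂) = σ²(1/n₁ + 1/(k·n₁)) = σ²·(k+1)/(k·n₁).
So n₁ = (1 + 1/k)·((z_{α/2} + z_β)/d)² = 1.667 × (2.802/0.96)².
n₁ = 1.667 × 8.52 = 14.2.
Round up: n₁ = 15, giving n₂ = ⌈1.5 × 15⌉ = ⌈22.5⌉ = 23.

n₁ = 15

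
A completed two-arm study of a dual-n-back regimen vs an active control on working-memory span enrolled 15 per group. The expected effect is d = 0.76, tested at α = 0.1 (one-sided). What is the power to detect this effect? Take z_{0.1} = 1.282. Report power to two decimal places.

For two equal groups, power = Φ(d·√(n/2) − z_{α}).
d·√(n/2) = 0.76 × √(15/2) = 0.76 × 2.739 = 2.081.
z_β = 2.081 − 1.282 = 0.799.
Power = Φ(0.799) = 0.788.

power ≈ 0.79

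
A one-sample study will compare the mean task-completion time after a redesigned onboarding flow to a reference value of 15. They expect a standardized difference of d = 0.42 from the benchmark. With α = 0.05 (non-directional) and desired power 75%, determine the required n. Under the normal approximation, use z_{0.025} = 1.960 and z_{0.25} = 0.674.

n = 40

For a one-sample test: n = ((z_{α/2} + z_β) / d)².
z_{α/2} + z_β = 1.960 + 0.674 = 2.634.
n = (2.634 / 0.42)² = 6.271² = 39.33.
Round up.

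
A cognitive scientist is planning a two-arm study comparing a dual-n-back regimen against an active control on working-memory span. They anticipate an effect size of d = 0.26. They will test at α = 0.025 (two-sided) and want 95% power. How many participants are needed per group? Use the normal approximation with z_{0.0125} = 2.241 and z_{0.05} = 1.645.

n = 447 per group

For two independent groups with equal n: n = 2·((z_{α/2} + z_β) / d)².
z_{α/2} + z_β = 2.241 + 1.645 = 3.886.
n = 2 × (3.886 / 0.26)² = 2 × 14.946² = 2 × 223.39 = 446.8.
Round up to the next whole participant.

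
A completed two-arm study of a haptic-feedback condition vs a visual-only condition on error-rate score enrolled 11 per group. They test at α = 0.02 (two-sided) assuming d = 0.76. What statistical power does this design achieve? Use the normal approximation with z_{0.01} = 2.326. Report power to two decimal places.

For two equal groups, power = Φ(d·√(n/2) − z_{α/2}).
d·√(n/2) = 0.76 × √(11/2) = 0.76 × 2.345 = 1.782.
z_β = 1.782 − 2.326 = -0.544.
Power = Φ(-0.544) = 0.293.

power ≈ 0.29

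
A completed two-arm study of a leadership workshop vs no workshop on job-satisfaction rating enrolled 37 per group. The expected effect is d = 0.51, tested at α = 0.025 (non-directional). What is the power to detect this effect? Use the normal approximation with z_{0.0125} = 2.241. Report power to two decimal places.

power ≈ 0.48

For two equal groups, power = Φ(d·√(n/2) − z_{α/2}).
d·√(n/2) = 0.51 × √(37/2) = 0.51 × 4.301 = 2.194.
z_β = 2.194 − 2.241 = -0.047.
Power = Φ(-0.047) = 0.481.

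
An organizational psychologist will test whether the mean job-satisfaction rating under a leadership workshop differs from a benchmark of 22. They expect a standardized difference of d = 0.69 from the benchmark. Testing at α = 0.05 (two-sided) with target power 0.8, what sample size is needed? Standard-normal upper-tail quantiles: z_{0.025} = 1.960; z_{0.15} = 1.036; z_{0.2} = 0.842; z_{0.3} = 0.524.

For a one-sample test: n = ((z_{α/2} + z_β) / d)².
z_{α/2} + z_β = 1.960 + 0.842 = 2.802.
n = (2.802 / 0.69)² = 4.061² = 16.49.
Round up.

n = 17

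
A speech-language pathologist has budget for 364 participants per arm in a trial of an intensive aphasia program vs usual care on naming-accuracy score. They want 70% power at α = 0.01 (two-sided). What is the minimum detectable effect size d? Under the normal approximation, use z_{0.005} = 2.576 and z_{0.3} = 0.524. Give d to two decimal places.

d_min ≈ 0.23

For two independent groups of n = 364 each: d_min = (z_{α/2} + z_β)·√(2/n).
z-sum = 2.576 + 0.524 = 3.100.
d_min = 3.100 × √(2/364) = 3.100 × 0.0741 = 0.230.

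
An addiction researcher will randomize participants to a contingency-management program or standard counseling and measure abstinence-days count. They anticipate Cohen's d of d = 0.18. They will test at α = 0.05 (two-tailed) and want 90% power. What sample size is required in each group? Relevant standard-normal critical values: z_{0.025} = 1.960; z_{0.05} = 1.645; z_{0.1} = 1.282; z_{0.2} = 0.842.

For two independent groups with equal n: n = 2·((z_{α/2} + z_β) / d)².
z_{α/2} + z_β = 1.960 + 1.282 = 3.242.
n = 2 × (3.242 / 0.18)² = 2 × 18.011² = 2 × 324.40 = 648.8.
Round up to the next whole participant.

n = 649 per group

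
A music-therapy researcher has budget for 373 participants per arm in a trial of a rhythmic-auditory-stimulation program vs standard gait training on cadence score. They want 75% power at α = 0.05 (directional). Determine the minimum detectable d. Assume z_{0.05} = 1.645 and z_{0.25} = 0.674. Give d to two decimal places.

d_min ≈ 0.17

For two independent groups of n = 373 each: d_min = (z_{α} + z_β)·√(2/n).
z-sum = 1.645 + 0.674 = 2.319.
d_min = 2.319 × √(2/373) = 2.319 × 0.0732 = 0.170.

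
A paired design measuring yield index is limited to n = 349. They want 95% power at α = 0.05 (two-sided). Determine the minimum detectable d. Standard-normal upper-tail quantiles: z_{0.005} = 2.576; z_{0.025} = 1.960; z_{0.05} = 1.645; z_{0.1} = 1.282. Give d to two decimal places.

For a single sample (or paired design) of n = 349: d_min = (z_{α/2} + z_β)/√n.
z-sum = 1.960 + 1.645 = 3.605.
d_min = 3.605 / √349 = 3.605 / 18.682 = 0.193.

d_min ≈ 0.19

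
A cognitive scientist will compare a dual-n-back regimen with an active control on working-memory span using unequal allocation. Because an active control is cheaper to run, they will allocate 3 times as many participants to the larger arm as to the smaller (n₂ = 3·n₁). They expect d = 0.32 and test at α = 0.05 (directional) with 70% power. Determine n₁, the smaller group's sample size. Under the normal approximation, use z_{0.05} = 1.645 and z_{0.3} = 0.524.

n₁ = 62

With allocation ratio k = n₂/n₁ = 3, Var(x̄₁−x̄₂) = σ²(1/n₁ + 1/(k·n₁)) = σ²·(k+1)/(k·n₁).
So n₁ = (1 + 1/k)·((z_{α} + z_β)/d)² = 1.333 × (2.169/0.32)².
n₁ = 1.333 × 45.94 = 61.3.
Round up: n₁ = 62, giving n₂ = 3 × 62 = 186.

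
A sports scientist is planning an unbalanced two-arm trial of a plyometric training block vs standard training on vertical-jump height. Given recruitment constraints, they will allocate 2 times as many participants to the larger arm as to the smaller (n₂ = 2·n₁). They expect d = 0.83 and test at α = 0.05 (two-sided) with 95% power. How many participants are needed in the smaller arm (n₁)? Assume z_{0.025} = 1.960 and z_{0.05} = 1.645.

With allocation ratio k = n₂/n₁ = 2, Var(x̄₁−x̄₂) = σ²(1/n₁ + 1/(k·n₁)) = σ²·(k+1)/(k·n₁).
So n₁ = (1 + 1/k)·((z_{α/2} + z_β)/d)² = 1.500 × (3.605/0.83)².
n₁ = 1.500 × 18.86 = 28.3.
Round up: n₁ = 29, giving n₂ = 2 × 29 = 58.

n₁ = 29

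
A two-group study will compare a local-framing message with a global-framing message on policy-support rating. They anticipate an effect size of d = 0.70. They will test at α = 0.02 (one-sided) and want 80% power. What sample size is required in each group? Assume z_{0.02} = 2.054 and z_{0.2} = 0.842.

For two independent groups with equal n: n = 2·((z_{α} + z_β) / d)².
z_{α} + z_β = 2.054 + 0.842 = 2.896.
n = 2 × (2.896 / 0.70)² = 2 × 4.137² = 2 × 17.12 = 34.2.
Round up to the next whole participant.

n = 35 per group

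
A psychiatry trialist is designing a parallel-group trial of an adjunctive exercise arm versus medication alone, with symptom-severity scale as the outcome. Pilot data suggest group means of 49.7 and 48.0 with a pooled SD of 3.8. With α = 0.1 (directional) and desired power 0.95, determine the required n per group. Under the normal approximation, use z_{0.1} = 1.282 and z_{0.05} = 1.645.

n = 86 per group

Cohen's d = |M₁ − M₂| / SD_pooled = |49.7 − 48.0| / 3.8 = 1.7 / 3.8 = 0.447.
For two independent groups with equal n: n = 2·((z_{α} + z_β) / d)².
z_{α} + z_β = 1.282 + 1.645 = 2.927.
n = 2 × (2.927 / 0.447)² = 2 × 6.548² = 2 × 42.88 = 85.8.
Round up to the next whole participant.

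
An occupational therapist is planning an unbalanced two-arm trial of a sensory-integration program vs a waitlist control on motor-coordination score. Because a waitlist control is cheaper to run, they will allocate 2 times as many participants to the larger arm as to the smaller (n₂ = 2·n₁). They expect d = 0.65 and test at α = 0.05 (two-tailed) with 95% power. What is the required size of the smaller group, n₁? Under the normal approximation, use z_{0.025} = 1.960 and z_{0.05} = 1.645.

With allocation ratio k = n₂/n₁ = 2, Var(x̄₁−x̄₂) = σ²(1/n₁ + 1/(k·n₁)) = σ²·(k+1)/(k·n₁).
So n₁ = (1 + 1/k)·((z_{α/2} + z_β)/d)² = 1.500 × (3.605/0.65)².
n₁ = 1.500 × 30.76 = 46.1.
Round up: n₁ = 47, giving n₂ = 2 × 47 = 94.

n₁ = 47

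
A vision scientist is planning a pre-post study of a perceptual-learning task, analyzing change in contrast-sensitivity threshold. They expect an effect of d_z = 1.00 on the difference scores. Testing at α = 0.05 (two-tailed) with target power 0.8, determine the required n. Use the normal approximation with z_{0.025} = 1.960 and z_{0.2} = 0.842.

n = 8 pairs

For a paired (one-sample on differences) test: n = ((z_{α/2} + z_β) / d)².
z_{α/2} + z_β = 1.960 + 0.842 = 2.802.
n = (2.802 / 1.00)² = 2.802² = 7.85.
Round up.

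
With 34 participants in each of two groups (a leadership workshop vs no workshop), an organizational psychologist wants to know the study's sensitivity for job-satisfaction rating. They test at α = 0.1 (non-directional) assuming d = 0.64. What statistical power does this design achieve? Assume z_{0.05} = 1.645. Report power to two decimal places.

For two equal groups, power = Φ(d·√(n/2) − z_{α/2}).
d·√(n/2) = 0.64 × √(34/2) = 0.64 × 4.123 = 2.639.
z_β = 2.639 − 1.645 = 0.994.
Power = Φ(0.994) = 0.840.

power ≈ 0.84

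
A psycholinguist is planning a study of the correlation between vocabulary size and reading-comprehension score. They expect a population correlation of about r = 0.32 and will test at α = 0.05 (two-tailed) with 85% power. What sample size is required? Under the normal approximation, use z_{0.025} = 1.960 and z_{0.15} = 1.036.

Fisher's z: C = ½·ln((1+r)/(1−r)) = ½·ln(1.9412) = 0.3316.
n = ((z_{α/2} + z_β)/C)² + 3.
(1.960 + 1.036) / 0.3316 = 2.996 / 0.3316 = 9.035.
n = 9.035² + 3 = 81.63 + 3 = 84.6.
Round up.

n = 85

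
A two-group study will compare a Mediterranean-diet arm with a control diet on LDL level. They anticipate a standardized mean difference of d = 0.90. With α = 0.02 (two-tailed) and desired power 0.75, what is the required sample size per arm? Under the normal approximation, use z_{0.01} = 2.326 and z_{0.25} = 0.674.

n = 23 per group

For two independent groups with equal n: n = 2·((z_{α/2} + z_β) / d)².
z_{α/2} + z_β = 2.326 + 0.674 = 3.000.
n = 2 × (3.000 / 0.90)² = 2 × 3.333² = 2 × 11.11 = 22.2.
Round up to the next whole participant.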